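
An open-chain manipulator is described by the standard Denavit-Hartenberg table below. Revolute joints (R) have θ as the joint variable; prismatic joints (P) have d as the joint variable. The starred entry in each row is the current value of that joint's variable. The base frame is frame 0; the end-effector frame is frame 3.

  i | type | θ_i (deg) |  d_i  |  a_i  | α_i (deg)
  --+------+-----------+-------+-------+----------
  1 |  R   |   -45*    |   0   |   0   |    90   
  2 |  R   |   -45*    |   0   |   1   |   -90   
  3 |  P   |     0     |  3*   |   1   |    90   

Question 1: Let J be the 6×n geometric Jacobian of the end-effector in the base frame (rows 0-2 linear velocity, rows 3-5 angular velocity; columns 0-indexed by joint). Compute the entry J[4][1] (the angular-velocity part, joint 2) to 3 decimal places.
-0.707

axis z_1 = (-0.7071,-0.7071,0.0000); lever o_n−o_1 = (2.5000,-2.5000,0.7071)
cross product → J_v[:, 1] = (-0.5000,0.5000,3.5355)
J_ω[:, 1] = z_1
entry J[4][1] = -0.7071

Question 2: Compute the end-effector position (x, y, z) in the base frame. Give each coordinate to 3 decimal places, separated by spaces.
2.500 -2.500 0.707

after link 1: o_1 = (0.0000, 0.0000, 0.0000)
after link 2: o_2 = (0.5000, -0.5000, -0.7071)
after link 3: o_3 = (2.5000, -2.5000, 0.7071)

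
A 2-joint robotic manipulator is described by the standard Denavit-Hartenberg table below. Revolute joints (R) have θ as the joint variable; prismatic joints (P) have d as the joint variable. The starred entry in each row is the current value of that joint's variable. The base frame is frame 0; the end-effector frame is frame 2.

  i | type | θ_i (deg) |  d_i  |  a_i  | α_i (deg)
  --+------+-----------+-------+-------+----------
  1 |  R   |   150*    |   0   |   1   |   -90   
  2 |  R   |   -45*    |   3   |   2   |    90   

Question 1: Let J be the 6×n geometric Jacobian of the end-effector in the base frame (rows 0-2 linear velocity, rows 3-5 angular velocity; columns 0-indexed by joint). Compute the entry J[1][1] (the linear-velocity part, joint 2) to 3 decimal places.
0.707

axis z_1 = (-0.5000,-0.8660,0.0000); lever o_n−o_1 = (-2.7247,-1.8910,1.4142)
cross product → J_v[:, 1] = (-1.2247,0.7071,-1.4142)
J_ω[:, 1] = z_1
entry J[1][1] = 0.7071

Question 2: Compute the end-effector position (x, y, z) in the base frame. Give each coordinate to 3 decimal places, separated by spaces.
-3.591 -1.391 1.414

after link 1: o_1 = (-0.8660, 0.5000, 0.0000)
after link 2: o_2 = (-3.5908, -1.3910, 1.4142)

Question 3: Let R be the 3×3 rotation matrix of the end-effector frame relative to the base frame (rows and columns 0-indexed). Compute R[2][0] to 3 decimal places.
0.707

End-effector x-axis (col 0 of R) = (-0.6124,0.3536,0.7071)
R[2][0] = 0.7071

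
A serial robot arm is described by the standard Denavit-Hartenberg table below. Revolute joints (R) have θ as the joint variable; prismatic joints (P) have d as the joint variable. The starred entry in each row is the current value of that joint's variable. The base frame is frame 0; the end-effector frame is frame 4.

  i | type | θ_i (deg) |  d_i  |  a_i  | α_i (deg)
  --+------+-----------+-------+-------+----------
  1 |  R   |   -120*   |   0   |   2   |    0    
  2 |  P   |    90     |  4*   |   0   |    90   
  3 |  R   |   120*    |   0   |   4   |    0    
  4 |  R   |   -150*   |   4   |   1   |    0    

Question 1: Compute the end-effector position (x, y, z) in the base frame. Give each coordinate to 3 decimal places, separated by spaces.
-3.982 -4.629 6.964

after link 1: o_1 = (-1.0000, -1.7321, 0.0000)
after link 2: o_2 = (-1.0000, -1.7321, 4.0000)
after link 3: o_3 = (-2.7321, -0.7321, 7.4641)
after link 4: o_4 = (-3.9821, -4.6292, 6.9641)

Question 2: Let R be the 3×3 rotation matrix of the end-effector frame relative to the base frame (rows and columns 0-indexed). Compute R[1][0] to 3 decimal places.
-0.433

End-effector x-axis (col 0 of R) = (0.7500,-0.4330,-0.5000)
R[1][0] = -0.4330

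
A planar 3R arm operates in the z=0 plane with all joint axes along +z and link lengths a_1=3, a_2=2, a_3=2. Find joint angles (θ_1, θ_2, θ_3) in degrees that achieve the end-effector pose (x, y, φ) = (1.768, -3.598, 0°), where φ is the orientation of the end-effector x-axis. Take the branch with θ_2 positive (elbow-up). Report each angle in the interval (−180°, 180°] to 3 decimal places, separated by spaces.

wrist centre = target − a_3·(cos φ, sin φ) = (-0.2320, -3.5980)
cos θ_2 = (12.9994−3²−2²)/(2·3·2) = -0.0000; θ_2 = 90.0027° (elbow-up)
β = atan2(-3.5980,-0.2320) = -93.6893°; ψ = atan2(2.0000,2.9999) = 33.6909°
θ_1 = β − ψ = -127.3802°
θ_3 = φ − θ_1 − θ_2 = 37.3775° (wrapped to (-180°,180°])

-127.380 90.003 37.378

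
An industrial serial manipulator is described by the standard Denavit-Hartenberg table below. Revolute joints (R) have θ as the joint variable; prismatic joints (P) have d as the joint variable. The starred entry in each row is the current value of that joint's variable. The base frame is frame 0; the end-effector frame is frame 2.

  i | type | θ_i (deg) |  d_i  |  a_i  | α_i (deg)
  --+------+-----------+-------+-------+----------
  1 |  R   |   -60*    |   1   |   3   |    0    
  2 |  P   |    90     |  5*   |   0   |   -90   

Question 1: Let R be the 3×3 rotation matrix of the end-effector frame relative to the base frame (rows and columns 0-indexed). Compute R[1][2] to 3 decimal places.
End-effector z-axis (col 2 of R) = (-0.5000,0.8660,0.0000)
R[1][2] = 0.8660

0.866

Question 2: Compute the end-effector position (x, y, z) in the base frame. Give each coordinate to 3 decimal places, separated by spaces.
1.500 -2.598 6.000

after link 1: o_1 = (1.5000, -2.5981, 1.0000)
after link 2: o_2 = (1.5000, -2.5981, 6.0000)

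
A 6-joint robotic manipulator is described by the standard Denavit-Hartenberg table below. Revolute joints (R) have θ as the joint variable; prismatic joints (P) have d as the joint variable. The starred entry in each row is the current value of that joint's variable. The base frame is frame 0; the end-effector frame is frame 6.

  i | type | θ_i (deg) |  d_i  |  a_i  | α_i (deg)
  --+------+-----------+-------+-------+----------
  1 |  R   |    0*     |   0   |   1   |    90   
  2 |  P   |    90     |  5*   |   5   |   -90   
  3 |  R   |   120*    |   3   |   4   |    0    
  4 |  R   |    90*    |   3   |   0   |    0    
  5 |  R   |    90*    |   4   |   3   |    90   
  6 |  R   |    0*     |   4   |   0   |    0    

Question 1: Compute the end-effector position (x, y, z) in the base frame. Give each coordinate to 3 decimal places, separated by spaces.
-9.000 -6.134 1.036

after link 1: o_1 = (1.0000, 0.0000, 0.0000)
after link 2: o_2 = (1.0000, -5.0000, 5.0000)
after link 3: o_3 = (-2.0000, -1.5359, 3.0000)
after link 4: o_4 = (-5.0000, -1.5359, 3.0000)
after link 5: o_5 = (-9.0000, -4.1340, 4.5000)
after link 6: o_6 = (-9.0000, -6.1340, 1.0359)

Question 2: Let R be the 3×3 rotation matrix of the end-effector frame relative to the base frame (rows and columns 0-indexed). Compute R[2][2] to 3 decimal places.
End-effector z-axis (col 2 of R) = (-0.0000,-0.5000,-0.8660)
R[2][2] = -0.8660

-0.866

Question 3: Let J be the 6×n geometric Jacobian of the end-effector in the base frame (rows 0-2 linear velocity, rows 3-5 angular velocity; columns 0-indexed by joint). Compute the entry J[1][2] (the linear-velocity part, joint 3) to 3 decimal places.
axis z_2 = (-1.0000,-0.0000,0.0000); lever o_n−o_2 = (-10.0000,-1.1340,-3.9641)
cross product → J_v[:, 2] = (0.0000,-3.9641,1.1340)
J_ω[:, 2] = z_2
entry J[1][2] = -3.9641

-3.964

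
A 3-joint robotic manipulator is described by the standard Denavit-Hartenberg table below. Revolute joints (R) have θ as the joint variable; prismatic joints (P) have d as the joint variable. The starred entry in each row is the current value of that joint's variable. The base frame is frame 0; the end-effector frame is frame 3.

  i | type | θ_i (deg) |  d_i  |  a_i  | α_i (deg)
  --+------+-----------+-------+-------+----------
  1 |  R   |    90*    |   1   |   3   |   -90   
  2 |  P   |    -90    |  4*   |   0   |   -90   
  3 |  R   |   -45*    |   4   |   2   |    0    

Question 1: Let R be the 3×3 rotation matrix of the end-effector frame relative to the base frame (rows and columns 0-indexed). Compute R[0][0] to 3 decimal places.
-0.707

End-effector x-axis (col 0 of R) = (-0.7071,0.0000,0.7071)
R[0][0] = -0.7071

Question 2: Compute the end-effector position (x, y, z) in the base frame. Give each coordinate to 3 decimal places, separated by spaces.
after link 1: o_1 = (0.0000, 3.0000, 1.0000)
after link 2: o_2 = (-4.0000, 3.0000, 1.0000)
after link 3: o_3 = (-5.4142, 7.0000, 2.4142)

-5.414 7.000 2.414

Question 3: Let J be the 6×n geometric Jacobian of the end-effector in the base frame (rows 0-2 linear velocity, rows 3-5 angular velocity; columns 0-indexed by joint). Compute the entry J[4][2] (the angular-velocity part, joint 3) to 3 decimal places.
1.000

axis z_2 = (-0.0000,1.0000,-0.0000); lever o_n−o_2 = (-1.4142,4.0000,1.4142)
cross product → J_v[:, 2] = (1.4142,0.0000,1.4142)
J_ω[:, 2] = z_2
entry J[4][2] = 1.0000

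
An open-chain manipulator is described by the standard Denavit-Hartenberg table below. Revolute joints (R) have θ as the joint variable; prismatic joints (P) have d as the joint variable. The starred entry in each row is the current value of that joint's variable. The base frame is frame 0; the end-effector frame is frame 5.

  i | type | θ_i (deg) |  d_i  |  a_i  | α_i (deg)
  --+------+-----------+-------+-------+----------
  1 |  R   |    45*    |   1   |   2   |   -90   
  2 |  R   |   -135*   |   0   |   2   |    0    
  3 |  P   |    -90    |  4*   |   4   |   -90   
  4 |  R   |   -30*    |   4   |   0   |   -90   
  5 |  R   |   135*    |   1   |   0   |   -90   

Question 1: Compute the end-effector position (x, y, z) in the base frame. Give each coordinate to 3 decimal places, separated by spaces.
-6.052 -1.620 2.061

after link 1: o_1 = (1.4142, 1.4142, 1.0000)
after link 2: o_2 = (0.4142, 0.4142, 2.4142)
after link 3: o_3 = (-4.4142, 1.2426, -0.4142)
after link 4: o_4 = (-6.4142, -0.7574, 2.4142)
after link 5: o_5 = (-6.0518, -1.6197, 2.0607)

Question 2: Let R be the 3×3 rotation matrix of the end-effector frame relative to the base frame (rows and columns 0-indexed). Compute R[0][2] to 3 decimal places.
0.203

End-effector z-axis (col 2 of R) = (0.2026,-0.2974,0.9330)
R[0][2] = 0.2026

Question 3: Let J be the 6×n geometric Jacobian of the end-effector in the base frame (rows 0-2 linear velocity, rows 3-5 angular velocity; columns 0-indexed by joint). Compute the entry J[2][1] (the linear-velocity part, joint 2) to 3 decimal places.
7.425

axis z_1 = (-0.7071,0.7071,0.0000); lever o_n−o_1 = (-7.4661,-3.0339,1.0607)
cross product → J_v[:, 1] = (0.7500,0.7500,7.4246)
J_ω[:, 1] = z_1
entry J[2][1] = 7.4246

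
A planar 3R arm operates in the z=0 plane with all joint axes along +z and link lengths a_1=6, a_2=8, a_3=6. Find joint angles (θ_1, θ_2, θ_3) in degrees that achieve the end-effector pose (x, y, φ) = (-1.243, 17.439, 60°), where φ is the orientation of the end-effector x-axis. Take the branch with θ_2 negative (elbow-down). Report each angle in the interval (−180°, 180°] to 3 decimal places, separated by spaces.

wrist centre = target − a_3·(cos φ, sin φ) = (-4.2430, 12.2428)
cos θ_2 = (167.8904−6²−8²)/(2·6·8) = 0.7072; θ_2 = -44.9932° (elbow-down)
β = atan2(12.2428,-4.2430) = 109.1148°; ψ = atan2(-5.6562,11.6575) = -25.8824°
θ_1 = β − ψ = 134.9972°
θ_3 = φ − θ_1 − θ_2 = -30.0041° (wrapped to (-180°,180°])

134.997 -44.993 -30.004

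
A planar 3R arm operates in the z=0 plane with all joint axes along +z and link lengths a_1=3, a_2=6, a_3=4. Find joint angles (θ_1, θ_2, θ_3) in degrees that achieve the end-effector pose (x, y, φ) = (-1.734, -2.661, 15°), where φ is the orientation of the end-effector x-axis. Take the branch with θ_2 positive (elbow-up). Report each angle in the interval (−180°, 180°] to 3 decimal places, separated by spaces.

149.998 90.005 134.996

wrist centre = target − a_3·(cos φ, sin φ) = (-5.5977, -3.6963)
cos θ_2 = (44.9967−3²−6²)/(2·3·6) = -0.0001; θ_2 = 90.0052° (elbow-up)
β = atan2(-3.6963,-5.5977) = -146.5624°; ψ = atan2(6.0000,2.9995) = 63.4391°
θ_1 = β − ψ = -210.0015°
θ_3 = φ − θ_1 − θ_2 = 134.9963° (wrapped to (-180°,180°])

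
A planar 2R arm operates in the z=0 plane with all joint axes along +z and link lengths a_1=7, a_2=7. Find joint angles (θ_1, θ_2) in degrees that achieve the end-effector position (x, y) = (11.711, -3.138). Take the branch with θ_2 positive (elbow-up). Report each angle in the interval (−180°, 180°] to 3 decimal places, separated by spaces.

cos θ_2 = (146.9946−7²−7²)/(2·7·7) = 0.4999; θ_2 = 60.0037° (elbow-up)
β = atan2(-3.1380,11.7110) = -15.0002°; ψ = atan2(6.0624,10.4996) = 30.0018°
θ_1 = β − ψ = -45.0020°

-45.002 60.004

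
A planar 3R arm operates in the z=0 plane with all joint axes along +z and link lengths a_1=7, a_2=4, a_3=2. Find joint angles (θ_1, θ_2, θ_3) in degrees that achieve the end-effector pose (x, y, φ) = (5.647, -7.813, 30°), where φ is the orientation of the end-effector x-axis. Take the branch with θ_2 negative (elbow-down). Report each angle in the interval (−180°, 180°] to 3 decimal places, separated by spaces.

-44.995 -60.005 135.000

wrist centre = target − a_3·(cos φ, sin φ) = (3.9149, -8.8130)
cos θ_2 = (92.9958−7²−4²)/(2·7·4) = 0.4999; θ_2 = -60.0050° (elbow-down)
β = atan2(-8.8130,3.9149) = -66.0480°; ψ = atan2(-3.4643,8.9997) = -21.0533°
θ_1 = β − ψ = -44.9947°
θ_3 = φ − θ_1 − θ_2 = 134.9997° (wrapped to (-180°,180°])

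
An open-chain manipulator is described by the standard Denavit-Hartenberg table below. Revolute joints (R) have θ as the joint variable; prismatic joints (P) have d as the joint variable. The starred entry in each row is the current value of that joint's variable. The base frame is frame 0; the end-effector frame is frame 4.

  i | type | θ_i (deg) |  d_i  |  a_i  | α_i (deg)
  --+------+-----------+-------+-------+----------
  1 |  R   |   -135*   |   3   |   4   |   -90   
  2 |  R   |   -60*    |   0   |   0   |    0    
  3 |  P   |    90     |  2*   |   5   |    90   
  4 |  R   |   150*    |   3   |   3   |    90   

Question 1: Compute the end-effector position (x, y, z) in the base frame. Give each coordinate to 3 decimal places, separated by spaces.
after link 1: o_1 = (-2.8284, -2.8284, 3.0000)
after link 2: o_2 = (-2.8284, -2.8284, 3.0000)
after link 3: o_3 = (-4.4761, -7.3045, 0.5000)
after link 4: o_4 = (-2.8851, -7.8348, 4.3971)

-2.885 -7.835 4.397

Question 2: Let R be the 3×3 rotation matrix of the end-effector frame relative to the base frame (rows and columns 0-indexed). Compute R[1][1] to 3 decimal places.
-0.354

End-effector y-axis (col 1 of R) = (-0.3536,-0.3536,0.8660)
R[1][1] = -0.3536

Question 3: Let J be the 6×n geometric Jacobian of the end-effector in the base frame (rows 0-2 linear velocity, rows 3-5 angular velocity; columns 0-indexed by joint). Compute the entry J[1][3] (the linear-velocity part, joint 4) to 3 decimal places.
2.756

axis z_3 = (-0.3536,-0.3536,0.8660); lever o_n−o_3 = (1.5910,-0.5303,3.8971)
cross product → J_v[:, 3] = (-0.9186,2.7557,0.7500)
J_ω[:, 3] = z_3
entry J[1][3] = 2.7557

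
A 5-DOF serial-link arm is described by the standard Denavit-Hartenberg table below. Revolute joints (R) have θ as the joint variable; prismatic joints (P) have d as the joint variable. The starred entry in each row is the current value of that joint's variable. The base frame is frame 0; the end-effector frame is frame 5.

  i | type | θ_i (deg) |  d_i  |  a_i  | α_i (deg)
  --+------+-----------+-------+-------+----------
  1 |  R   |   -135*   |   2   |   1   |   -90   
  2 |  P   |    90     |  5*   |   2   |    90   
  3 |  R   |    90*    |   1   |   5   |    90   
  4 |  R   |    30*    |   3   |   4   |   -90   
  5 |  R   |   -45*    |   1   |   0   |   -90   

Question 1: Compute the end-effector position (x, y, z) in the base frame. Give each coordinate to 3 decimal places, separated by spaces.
5.726 -12.608 -3.000

after link 1: o_1 = (-0.7071, -0.7071, 2.0000)
after link 2: o_2 = (2.8284, -4.2426, 0.0000)
after link 3: o_3 = (5.6569, -8.4853, 0.0000)
after link 4: o_4 = (6.6921, -12.3490, -3.0000)
after link 5: o_5 = (5.7262, -12.6078, -3.0000)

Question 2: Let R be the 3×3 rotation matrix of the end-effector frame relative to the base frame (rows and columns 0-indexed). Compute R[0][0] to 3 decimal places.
End-effector x-axis (col 0 of R) = (0.1830,-0.6830,-0.7071)
R[0][0] = 0.1830

0.183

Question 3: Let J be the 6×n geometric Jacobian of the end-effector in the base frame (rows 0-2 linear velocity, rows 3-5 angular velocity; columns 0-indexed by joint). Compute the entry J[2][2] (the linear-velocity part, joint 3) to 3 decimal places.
7.964

axis z_2 = (-0.7071,-0.7071,0.0000); lever o_n−o_2 = (2.8978,-8.3652,-3.0000)
cross product → J_v[:, 2] = (2.1213,-2.1213,7.9641)
J_ω[:, 2] = z_2
entry J[2][2] = 7.9641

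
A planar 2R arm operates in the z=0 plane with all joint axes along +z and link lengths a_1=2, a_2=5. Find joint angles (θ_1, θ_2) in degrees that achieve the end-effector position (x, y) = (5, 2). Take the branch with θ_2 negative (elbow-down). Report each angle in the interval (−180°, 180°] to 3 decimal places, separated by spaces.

90.000 -90.000

cos θ_2 = (29.0000−2²−5²)/(2·2·5) = 0.0000; θ_2 = -90.0000° (elbow-down)
β = atan2(2.0000,5.0000) = 21.8014°; ψ = atan2(-5.0000,2.0000) = -68.1986°
θ_1 = β − ψ = 90.0000°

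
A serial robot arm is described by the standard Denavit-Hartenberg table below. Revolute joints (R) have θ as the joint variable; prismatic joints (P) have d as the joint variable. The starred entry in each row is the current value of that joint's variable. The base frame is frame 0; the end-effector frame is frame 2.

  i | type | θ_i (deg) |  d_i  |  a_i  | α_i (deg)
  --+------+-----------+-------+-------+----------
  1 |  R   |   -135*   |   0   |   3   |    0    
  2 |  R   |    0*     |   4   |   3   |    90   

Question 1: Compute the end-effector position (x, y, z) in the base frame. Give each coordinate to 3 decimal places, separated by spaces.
after link 1: o_1 = (-2.1213, -2.1213, 0.0000)
after link 2: o_2 = (-4.2426, -4.2426, 4.0000)

-4.243 -4.243 4.000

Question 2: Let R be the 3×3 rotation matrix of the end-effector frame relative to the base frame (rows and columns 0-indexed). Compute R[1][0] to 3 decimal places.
End-effector x-axis (col 0 of R) = (-0.7071,-0.7071,0.0000)
R[1][0] = -0.7071

-0.707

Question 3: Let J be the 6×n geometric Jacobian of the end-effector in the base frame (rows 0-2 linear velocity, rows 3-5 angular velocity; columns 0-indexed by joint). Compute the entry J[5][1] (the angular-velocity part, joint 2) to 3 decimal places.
1.000

axis z_1 = (0.0000,0.0000,1.0000); lever o_n−o_1 = (-2.1213,-2.1213,4.0000)
cross product → J_v[:, 1] = (2.1213,-2.1213,0.0000)
J_ω[:, 1] = z_1
entry J[5][1] = 1.0000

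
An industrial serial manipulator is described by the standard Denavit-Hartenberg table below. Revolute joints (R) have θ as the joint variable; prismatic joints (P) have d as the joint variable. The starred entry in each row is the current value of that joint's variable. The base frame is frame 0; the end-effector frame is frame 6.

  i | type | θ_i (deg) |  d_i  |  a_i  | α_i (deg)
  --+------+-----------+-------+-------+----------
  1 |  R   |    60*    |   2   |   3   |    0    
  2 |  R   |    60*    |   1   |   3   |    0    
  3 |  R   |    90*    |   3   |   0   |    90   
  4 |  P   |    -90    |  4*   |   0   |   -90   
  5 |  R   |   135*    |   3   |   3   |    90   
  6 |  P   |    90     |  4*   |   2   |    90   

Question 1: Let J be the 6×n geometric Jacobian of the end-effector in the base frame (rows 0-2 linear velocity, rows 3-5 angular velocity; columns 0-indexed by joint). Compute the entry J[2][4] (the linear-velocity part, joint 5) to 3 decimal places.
4.950

axis z_4 = (-0.8660,-0.5000,0.0000); lever o_n−o_4 = (-1.8553,-6.7866,-0.7071)
cross product → J_v[:, 4] = (0.3536,-0.6124,4.9497)
J_ω[:, 4] = z_4
entry J[2][4] = 4.9497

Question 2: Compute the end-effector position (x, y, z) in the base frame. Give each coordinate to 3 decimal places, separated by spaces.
after link 1: o_1 = (1.5000, 2.5981, 2.0000)
after link 2: o_2 = (0.0000, 5.1962, 3.0000)
after link 3: o_3 = (0.0000, 5.1962, 6.0000)
after link 4: o_4 = (-2.0000, 8.6603, 6.0000)
after link 5: o_5 = (-3.5374, 5.3231, 8.1213)
after link 6: o_6 = (-3.8553, 1.8736, 5.2929)

-3.855 1.874 5.293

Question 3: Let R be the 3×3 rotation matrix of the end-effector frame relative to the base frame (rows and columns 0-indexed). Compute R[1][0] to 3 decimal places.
-0.500

End-effector x-axis (col 0 of R) = (-0.8660,-0.5000,0.0000)
R[1][0] = -0.5000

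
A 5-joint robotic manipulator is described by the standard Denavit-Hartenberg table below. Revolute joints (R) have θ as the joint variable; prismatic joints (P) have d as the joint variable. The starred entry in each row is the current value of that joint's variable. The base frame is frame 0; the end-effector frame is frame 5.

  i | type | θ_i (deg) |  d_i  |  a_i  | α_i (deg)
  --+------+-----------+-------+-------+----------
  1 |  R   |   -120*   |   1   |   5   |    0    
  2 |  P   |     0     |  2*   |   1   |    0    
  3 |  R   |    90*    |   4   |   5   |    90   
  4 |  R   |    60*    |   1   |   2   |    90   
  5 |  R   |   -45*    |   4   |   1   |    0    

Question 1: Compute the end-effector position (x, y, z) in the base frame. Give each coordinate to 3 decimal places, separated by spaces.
after link 1: o_1 = (-2.5000, -4.3301, 1.0000)
after link 2: o_2 = (-3.0000, -5.1962, 3.0000)
after link 3: o_3 = (1.3301, -7.6962, 7.0000)
after link 4: o_4 = (1.6962, -9.0622, 8.7321)
after link 5: o_5 = (5.3559, -10.3586, 7.3444)

5.356 -10.359 7.344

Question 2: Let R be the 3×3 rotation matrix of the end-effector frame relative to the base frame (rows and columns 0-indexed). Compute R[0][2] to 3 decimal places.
End-effector z-axis (col 2 of R) = (0.7500,-0.4330,-0.5000)
R[0][2] = 0.7500

0.750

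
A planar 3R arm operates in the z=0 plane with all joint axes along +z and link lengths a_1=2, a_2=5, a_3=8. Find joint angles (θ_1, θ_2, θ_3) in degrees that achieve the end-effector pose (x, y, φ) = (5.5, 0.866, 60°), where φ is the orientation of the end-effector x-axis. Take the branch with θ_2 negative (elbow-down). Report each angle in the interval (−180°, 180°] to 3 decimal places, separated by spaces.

-32.205 -59.999 152.204

wrist centre = target − a_3·(cos φ, sin φ) = (1.5000, -6.0622)
cos θ_2 = (39.0003−2²−5²)/(2·2·5) = 0.5000; θ_2 = -59.9990° (elbow-down)
β = atan2(-6.0622,1.5000) = -76.1022°; ψ = atan2(-4.3301,4.5001) = -43.8971°
θ_1 = β − ψ = -32.2051°
θ_3 = φ − θ_1 − θ_2 = 152.2040° (wrapped to (-180°,180°])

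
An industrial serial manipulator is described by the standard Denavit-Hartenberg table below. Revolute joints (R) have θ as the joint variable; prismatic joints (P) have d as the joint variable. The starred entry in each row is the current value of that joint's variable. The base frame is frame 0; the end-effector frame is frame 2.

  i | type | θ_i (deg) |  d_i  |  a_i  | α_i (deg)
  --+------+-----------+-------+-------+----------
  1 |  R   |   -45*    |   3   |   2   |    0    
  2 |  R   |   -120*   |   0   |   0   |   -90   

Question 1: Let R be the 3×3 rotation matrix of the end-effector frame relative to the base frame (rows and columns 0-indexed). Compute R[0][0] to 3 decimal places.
-0.966

End-effector x-axis (col 0 of R) = (-0.9659,-0.2588,0.0000)
R[0][0] = -0.9659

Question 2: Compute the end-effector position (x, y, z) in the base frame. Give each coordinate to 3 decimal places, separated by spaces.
after link 1: o_1 = (1.4142, -1.4142, 3.0000)
after link 2: o_2 = (1.4142, -1.4142, 3.0000)

1.414 -1.414 3.000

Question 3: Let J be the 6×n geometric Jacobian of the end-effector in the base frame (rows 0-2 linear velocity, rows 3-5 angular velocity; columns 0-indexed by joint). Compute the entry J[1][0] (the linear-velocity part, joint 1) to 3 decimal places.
axis z_0 = ẑ; lever o_n−o_0 = (1.4142,-1.4142,3.0000)
cross product → J_v[:, 0] = (1.4142,1.4142,-0.0000)
J_ω[:, 0] = z_0
entry J[1][0] = 1.4142

1.414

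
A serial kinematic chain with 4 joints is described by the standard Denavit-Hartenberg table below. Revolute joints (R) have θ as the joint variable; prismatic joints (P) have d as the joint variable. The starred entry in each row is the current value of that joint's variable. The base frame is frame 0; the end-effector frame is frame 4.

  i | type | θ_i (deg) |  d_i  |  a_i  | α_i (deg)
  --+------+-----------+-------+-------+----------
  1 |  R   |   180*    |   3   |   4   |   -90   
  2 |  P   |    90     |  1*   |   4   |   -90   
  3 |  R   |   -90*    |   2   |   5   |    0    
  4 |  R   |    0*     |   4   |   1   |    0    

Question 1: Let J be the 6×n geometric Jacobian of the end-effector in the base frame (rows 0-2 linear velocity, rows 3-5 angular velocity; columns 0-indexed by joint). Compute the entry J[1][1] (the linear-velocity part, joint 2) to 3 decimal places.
prismatic axis z_1 = (-0.0000,-1.0000,0.0000)
J_v[:, 1] = z_1; J_ω[:, 1] = (0,0,0)
entry J[1][1] = -1.0000

-1.000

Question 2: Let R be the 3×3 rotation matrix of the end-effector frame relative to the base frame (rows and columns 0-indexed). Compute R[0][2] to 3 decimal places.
End-effector z-axis (col 2 of R) = (1.0000,-0.0000,-0.0000)
R[0][2] = 1.0000

1.000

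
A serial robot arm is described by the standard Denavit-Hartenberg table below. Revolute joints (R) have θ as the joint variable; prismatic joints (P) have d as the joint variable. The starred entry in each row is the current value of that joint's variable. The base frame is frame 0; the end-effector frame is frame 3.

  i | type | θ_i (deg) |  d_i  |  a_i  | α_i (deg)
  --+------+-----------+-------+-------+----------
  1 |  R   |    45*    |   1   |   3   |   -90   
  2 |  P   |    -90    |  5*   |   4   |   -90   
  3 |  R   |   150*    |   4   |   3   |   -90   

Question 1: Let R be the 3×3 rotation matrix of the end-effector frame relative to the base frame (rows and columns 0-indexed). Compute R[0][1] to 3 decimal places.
-0.707

End-effector y-axis (col 1 of R) = (-0.7071,-0.7071,0.0000)
R[0][1] = -0.7071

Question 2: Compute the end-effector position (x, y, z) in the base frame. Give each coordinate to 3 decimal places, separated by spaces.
after link 1: o_1 = (2.1213, 2.1213, 1.0000)
after link 2: o_2 = (-1.4142, 5.6569, 5.0000)
after link 3: o_3 = (2.4749, 7.4246, 2.4019)

2.475 7.425 2.402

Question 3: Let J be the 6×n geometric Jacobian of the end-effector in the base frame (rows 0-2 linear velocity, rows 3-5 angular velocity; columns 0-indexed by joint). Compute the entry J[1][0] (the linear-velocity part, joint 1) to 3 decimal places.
2.475

axis z_0 = ẑ; lever o_n−o_0 = (2.4749,7.4246,2.4019)
cross product → J_v[:, 0] = (-7.4246,2.4749,0.0000)
J_ω[:, 0] = z_0
entry J[1][0] = 2.4749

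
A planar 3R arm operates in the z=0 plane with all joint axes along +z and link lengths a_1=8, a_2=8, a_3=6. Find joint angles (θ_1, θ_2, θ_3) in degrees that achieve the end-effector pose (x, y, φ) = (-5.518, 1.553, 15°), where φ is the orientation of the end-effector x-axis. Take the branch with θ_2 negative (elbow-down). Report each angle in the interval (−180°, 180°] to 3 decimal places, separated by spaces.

-135.000 -90.002 -119.999

wrist centre = target − a_3·(cos φ, sin φ) = (-11.3136, 0.0001)
cos θ_2 = (127.9965−8²−8²)/(2·8·8) = -0.0000; θ_2 = -90.0016° (elbow-down)
β = atan2(0.0001,-11.3136) = 179.9996°; ψ = atan2(-8.0000,7.9998) = -45.0008°
θ_1 = β − ψ = 225.0003°
θ_3 = φ − θ_1 − θ_2 = -119.9988° (wrapped to (-180°,180°])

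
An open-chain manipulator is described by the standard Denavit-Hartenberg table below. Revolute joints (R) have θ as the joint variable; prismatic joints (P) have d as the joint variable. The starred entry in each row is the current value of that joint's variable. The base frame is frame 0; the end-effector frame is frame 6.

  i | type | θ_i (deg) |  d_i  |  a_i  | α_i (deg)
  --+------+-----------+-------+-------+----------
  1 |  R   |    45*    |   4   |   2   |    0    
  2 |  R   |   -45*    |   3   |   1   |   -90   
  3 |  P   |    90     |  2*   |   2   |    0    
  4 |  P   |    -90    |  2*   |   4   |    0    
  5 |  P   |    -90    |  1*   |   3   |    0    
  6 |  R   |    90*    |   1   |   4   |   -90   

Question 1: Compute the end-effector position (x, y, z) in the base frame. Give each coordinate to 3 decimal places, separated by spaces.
after link 1: o_1 = (1.4142, 1.4142, 4.0000)
after link 2: o_2 = (2.4142, 1.4142, 7.0000)
after link 3: o_3 = (2.4142, 3.4142, 5.0000)
after link 4: o_4 = (6.4142, 5.4142, 5.0000)
after link 5: o_5 = (6.4142, 6.4142, 8.0000)
after link 6: o_6 = (10.4142, 7.4142, 8.0000)

10.414 7.414 8.000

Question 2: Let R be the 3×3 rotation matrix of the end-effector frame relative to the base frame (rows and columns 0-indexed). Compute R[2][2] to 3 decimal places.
-1.000

End-effector z-axis (col 2 of R) = (0.0000,0.0000,-1.0000)
R[2][2] = -1.0000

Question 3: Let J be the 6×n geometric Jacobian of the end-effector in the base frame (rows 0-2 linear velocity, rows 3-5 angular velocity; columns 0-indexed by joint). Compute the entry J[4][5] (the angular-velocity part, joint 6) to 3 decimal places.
1.000

axis z_5 = (0.0000,1.0000,0.0000); lever o_n−o_5 = (4.0000,1.0000,0.0000)
cross product → J_v[:, 5] = (-0.0000,0.0000,-4.0000)
J_ω[:, 5] = z_5
entry J[4][5] = 1.0000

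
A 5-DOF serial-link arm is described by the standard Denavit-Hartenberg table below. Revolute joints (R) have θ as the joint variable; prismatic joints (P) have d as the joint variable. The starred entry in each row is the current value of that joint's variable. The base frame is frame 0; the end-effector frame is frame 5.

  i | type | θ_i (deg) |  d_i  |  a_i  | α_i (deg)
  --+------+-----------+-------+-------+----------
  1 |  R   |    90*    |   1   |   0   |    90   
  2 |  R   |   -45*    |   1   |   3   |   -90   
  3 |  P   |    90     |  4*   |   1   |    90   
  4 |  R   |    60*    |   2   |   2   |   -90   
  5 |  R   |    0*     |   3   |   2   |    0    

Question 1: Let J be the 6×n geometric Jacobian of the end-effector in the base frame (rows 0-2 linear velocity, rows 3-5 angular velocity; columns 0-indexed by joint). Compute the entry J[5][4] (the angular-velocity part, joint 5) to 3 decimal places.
axis z_4 = (0.8660,0.3536,0.3536); lever o_n−o_4 = (1.5981,2.2854,2.2854)
cross product → J_v[:, 4] = (-0.0000,-1.4142,1.4142)
J_ω[:, 4] = z_4
entry J[5][4] = 0.3536

0.354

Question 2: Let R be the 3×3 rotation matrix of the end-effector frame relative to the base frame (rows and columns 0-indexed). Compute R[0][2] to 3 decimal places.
End-effector z-axis (col 2 of R) = (0.8660,0.3536,0.3536)
R[0][2] = 0.8660

0.866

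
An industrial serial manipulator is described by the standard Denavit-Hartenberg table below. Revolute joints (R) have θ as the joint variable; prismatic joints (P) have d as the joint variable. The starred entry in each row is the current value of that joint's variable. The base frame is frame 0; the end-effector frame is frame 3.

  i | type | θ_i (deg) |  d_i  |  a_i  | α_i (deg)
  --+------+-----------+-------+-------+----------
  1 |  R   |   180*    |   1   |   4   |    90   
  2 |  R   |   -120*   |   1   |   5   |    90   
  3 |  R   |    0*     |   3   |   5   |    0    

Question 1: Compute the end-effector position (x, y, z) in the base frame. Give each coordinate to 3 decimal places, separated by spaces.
after link 1: o_1 = (-4.0000, 0.0000, 1.0000)
after link 2: o_2 = (-1.5000, 1.0000, -3.3301)
after link 3: o_3 = (3.5981, 1.0000, -6.1603)

3.598 1.000 -6.160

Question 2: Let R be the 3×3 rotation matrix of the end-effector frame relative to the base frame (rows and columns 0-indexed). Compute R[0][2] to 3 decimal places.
End-effector z-axis (col 2 of R) = (0.8660,-0.0000,0.5000)
R[0][2] = 0.8660

0.866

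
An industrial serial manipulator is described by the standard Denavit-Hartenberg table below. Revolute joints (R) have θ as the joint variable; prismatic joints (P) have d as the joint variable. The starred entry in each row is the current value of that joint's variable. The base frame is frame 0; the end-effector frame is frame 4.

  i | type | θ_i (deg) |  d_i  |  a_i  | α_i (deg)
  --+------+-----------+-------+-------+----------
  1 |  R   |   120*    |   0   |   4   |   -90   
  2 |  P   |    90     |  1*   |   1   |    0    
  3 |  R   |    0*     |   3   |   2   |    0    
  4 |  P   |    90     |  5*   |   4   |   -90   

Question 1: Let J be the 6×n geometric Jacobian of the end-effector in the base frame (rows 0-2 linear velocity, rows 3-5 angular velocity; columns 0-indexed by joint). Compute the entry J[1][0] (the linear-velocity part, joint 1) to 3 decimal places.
axis z_0 = ẑ; lever o_n−o_0 = (-7.7942,-4.5000,-3.0000)
cross product → J_v[:, 0] = (4.5000,-7.7942,0.0000)
J_ω[:, 0] = z_0
entry J[1][0] = -7.7942

-7.794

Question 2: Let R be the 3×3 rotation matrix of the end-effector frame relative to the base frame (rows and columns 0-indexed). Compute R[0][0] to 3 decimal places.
End-effector x-axis (col 0 of R) = (0.5000,-0.8660,-0.0000)
R[0][0] = 0.5000

0.500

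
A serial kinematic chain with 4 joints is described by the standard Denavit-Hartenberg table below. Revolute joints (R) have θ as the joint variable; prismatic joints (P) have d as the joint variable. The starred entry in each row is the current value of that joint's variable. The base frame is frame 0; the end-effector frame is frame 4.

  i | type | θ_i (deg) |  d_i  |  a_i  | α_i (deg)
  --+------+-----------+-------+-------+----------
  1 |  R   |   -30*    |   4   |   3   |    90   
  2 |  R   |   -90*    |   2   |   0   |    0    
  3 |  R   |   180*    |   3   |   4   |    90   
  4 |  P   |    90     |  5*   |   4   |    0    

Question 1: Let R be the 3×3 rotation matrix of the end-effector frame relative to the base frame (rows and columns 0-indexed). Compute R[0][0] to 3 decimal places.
End-effector x-axis (col 0 of R) = (-0.5000,-0.8660,0.0000)
R[0][0] = -0.5000

-0.500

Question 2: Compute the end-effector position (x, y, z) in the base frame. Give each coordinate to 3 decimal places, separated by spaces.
2.428 -11.794 8.000

after link 1: o_1 = (2.5981, -1.5000, 4.0000)
after link 2: o_2 = (1.5981, -3.2321, 4.0000)
after link 3: o_3 = (0.0981, -5.8301, 8.0000)
after link 4: o_4 = (2.4282, -11.7942, 8.0000)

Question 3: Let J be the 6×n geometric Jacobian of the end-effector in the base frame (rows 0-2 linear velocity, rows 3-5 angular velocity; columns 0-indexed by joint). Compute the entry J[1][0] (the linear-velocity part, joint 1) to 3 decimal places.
axis z_0 = ẑ; lever o_n−o_0 = (2.4282,-11.7942,8.0000)
cross product → J_v[:, 0] = (11.7942,2.4282,-0.0000)
J_ω[:, 0] = z_0
entry J[1][0] = 2.4282

2.428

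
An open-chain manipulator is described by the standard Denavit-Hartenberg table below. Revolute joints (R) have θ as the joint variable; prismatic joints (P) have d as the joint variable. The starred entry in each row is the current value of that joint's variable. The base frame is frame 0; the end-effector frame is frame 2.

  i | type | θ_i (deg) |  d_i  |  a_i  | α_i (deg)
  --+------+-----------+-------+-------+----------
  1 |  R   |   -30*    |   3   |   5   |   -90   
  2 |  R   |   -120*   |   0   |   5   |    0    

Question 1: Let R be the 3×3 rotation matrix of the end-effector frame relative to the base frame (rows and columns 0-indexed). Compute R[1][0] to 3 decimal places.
0.250

End-effector x-axis (col 0 of R) = (-0.4330,0.2500,0.8660)
R[1][0] = 0.2500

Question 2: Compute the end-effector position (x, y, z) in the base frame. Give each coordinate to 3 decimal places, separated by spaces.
after link 1: o_1 = (4.3301, -2.5000, 3.0000)
after link 2: o_2 = (2.1651, -1.2500, 7.3301)

2.165 -1.250 7.330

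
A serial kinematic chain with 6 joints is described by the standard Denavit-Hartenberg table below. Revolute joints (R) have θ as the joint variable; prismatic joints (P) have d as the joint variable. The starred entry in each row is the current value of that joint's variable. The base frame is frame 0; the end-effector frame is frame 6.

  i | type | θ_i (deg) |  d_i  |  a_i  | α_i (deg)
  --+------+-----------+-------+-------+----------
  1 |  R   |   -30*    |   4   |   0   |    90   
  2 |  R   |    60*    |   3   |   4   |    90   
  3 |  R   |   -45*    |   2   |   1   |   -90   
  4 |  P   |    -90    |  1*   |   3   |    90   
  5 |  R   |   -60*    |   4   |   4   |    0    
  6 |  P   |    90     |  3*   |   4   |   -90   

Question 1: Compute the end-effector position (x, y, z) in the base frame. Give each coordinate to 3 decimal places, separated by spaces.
4.144 -10.376 -1.726

after link 1: o_1 = (0.0000, 0.0000, 4.0000)
after link 2: o_2 = (0.2321, -3.5981, 7.4641)
after link 3: o_3 = (2.3918, -4.0285, 7.0765)
after link 4: o_4 = (4.5944, -6.1167, 6.1888)
after link 5: o_5 = (3.6195, -5.9914, 0.6180)
after link 6: o_6 = (4.1437, -10.3765, -1.7264)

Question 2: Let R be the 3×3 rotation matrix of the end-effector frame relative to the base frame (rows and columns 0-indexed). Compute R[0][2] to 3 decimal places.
End-effector z-axis (col 2 of R) = (-0.4160,-0.4669,0.7803)
R[0][2] = -0.4160

-0.416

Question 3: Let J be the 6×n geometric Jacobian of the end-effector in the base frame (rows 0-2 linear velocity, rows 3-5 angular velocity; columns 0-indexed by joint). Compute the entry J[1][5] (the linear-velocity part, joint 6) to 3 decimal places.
prismatic axis z_5 = (-0.6597,-0.4356,-0.6124)
J_v[:, 5] = z_5; J_ω[:, 5] = (0,0,0)
entry J[1][5] = -0.4356

-0.436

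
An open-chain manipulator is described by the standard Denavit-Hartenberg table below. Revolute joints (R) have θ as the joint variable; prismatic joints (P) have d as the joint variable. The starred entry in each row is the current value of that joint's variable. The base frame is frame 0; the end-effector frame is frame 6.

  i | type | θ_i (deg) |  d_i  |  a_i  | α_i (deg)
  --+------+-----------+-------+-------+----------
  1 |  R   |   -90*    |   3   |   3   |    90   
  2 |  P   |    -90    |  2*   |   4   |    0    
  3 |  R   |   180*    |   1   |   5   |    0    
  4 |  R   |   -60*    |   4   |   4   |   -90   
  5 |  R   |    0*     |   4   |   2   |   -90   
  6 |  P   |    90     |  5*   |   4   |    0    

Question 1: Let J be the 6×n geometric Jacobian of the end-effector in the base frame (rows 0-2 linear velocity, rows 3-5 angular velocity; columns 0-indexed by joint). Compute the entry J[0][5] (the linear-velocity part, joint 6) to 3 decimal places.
prismatic axis z_5 = (1.0000,0.0000,0.0000)
J_v[:, 5] = z_5; J_ω[:, 5] = (0,0,0)
entry J[0][5] = 1.0000

1.000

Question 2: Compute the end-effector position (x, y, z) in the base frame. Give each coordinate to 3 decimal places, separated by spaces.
-2.000 -8.196 7.000

after link 1: o_1 = (0.0000, -3.0000, 3.0000)
after link 2: o_2 = (-2.0000, -3.0000, -1.0000)
after link 3: o_3 = (-3.0000, -3.0000, 4.0000)
after link 4: o_4 = (-7.0000, -6.4641, 6.0000)
after link 5: o_5 = (-7.0000, -6.1962, 10.4641)
after link 6: o_6 = (-2.0000, -8.1962, 7.0000)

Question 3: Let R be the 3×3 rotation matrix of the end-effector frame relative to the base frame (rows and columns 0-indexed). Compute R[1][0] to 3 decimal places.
-0.500

End-effector x-axis (col 0 of R) = (0.0000,-0.5000,-0.8660)
R[1][0] = -0.5000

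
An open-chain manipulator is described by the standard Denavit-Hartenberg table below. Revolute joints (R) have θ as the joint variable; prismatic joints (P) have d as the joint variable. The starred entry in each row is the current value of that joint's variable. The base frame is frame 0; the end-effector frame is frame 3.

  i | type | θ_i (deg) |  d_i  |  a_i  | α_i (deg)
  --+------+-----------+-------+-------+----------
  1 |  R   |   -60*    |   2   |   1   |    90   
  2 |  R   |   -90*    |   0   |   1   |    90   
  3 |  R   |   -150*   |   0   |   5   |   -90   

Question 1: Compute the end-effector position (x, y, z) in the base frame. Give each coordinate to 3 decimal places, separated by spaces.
after link 1: o_1 = (0.5000, -0.8660, 2.0000)
after link 2: o_2 = (0.5000, -0.8660, 1.0000)
after link 3: o_3 = (2.6651, 0.3840, 5.3301)

2.665 0.384 5.330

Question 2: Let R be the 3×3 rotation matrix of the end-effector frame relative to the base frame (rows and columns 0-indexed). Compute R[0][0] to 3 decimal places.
End-effector x-axis (col 0 of R) = (0.4330,0.2500,0.8660)
R[0][0] = 0.4330

0.433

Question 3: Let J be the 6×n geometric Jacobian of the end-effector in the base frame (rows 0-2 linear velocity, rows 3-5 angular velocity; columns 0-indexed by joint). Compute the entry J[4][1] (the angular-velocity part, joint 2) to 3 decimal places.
-0.500

axis z_1 = (-0.8660,-0.5000,0.0000); lever o_n−o_1 = (2.1651,1.2500,3.3301)
cross product → J_v[:, 1] = (-1.6651,2.8840,-0.0000)
J_ω[:, 1] = z_1
entry J[4][1] = -0.5000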